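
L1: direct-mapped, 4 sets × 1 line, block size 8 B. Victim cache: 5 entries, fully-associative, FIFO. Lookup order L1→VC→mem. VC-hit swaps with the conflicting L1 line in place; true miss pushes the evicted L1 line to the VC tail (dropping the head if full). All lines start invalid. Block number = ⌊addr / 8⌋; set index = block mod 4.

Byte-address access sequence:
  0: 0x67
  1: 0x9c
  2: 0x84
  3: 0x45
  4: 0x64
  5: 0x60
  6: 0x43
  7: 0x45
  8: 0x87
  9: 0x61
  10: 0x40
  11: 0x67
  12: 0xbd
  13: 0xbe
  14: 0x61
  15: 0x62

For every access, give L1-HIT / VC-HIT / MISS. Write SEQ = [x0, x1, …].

#0 0x67→b12/s0 MISS; vc=[]
#1 0x9c→b19/s3 MISS; vc=[]
#2 0x84→b16/s0 MISS; vc=[12]
#3 0x45→b8/s0 MISS; vc=[12,16]
#4 0x64→b12/s0 VC-HIT; vc=[8,16]
#5 0x60→b12/s0 L1-HIT; vc=[8,16]
#6 0x43→b8/s0 VC-HIT; vc=[12,16]
#7 0x45→b8/s0 L1-HIT; vc=[12,16]
#8 0x87→b16/s0 VC-HIT; vc=[12,8]
#9 0x61→b12/s0 VC-HIT; vc=[16,8]
#10 0x40→b8/s0 VC-HIT; vc=[16,12]
#11 0x67→b12/s0 VC-HIT; vc=[16,8]
#12 0xbd→b23/s3 MISS; vc=[16,8,19]
#13 0xbe→b23/s3 L1-HIT; vc=[16,8,19]
#14 0x61→b12/s0 L1-HIT; vc=[16,8,19]
#15 0x62→b12/s0 L1-HIT; vc=[16,8,19]

SEQ = [MISS, MISS, MISS, MISS, VC-HIT, L1-HIT, VC-HIT, L1-HIT, VC-HIT, VC-HIT, VC-HIT, VC-HIT, MISS, L1-HIT, L1-HIT, L1-HIT]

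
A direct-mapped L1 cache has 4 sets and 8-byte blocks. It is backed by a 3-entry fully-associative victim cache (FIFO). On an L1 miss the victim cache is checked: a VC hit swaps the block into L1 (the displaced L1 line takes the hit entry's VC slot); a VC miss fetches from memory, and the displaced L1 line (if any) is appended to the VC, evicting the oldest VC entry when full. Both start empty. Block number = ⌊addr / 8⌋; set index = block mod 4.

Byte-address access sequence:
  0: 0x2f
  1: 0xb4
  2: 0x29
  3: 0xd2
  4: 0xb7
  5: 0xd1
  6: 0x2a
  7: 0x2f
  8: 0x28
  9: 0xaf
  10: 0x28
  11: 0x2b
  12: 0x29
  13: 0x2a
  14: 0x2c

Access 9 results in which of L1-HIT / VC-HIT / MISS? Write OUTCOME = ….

OUTCOME = MISS

#0 0x2f→b5/s1 MISS; vc=[]
#1 0xb4→b22/s2 MISS; vc=[]
#2 0x29→b5/s1 L1-HIT; vc=[]
#3 0xd2→b26/s2 MISS; vc=[22]
#4 0xb7→b22/s2 VC-HIT; vc=[26]
#5 0xd1→b26/s2 VC-HIT; vc=[22]
#6 0x2a→b5/s1 L1-HIT; vc=[22]
#7 0x2f→b5/s1 L1-HIT; vc=[22]
#8 0x28→b5/s1 L1-HIT; vc=[22]
#9 0xaf→b21/s1 MISS; vc=[22,5]
#10 0x28→b5/s1 VC-HIT; vc=[22,21]
#11 0x2b→b5/s1 L1-HIT; vc=[22,21]
#12 0x29→b5/s1 L1-HIT; vc=[22,21]
#13 0x2a→b5/s1 L1-HIT; vc=[22,21]
#14 0x2c→b5/s1 L1-HIT; vc=[22,21]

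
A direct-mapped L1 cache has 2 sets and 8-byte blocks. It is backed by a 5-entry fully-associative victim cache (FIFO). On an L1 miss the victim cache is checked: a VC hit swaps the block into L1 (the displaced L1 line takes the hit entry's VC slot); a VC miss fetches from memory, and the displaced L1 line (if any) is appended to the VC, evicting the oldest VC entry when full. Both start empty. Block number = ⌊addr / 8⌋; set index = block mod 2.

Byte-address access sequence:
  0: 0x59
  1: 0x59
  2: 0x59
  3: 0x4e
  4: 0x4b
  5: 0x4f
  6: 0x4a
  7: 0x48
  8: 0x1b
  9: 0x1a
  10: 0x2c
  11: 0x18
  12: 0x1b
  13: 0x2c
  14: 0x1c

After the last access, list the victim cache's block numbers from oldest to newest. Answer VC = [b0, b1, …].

VC = [11, 9, 5]

#0 0x59→b11/s1 MISS; vc=[]
#1 0x59→b11/s1 L1-HIT; vc=[]
#2 0x59→b11/s1 L1-HIT; vc=[]
#3 0x4e→b9/s1 MISS; vc=[11]
#4 0x4b→b9/s1 L1-HIT; vc=[11]
#5 0x4f→b9/s1 L1-HIT; vc=[11]
#6 0x4a→b9/s1 L1-HIT; vc=[11]
#7 0x48→b9/s1 L1-HIT; vc=[11]
#8 0x1b→b3/s1 MISS; vc=[11,9]
#9 0x1a→b3/s1 L1-HIT; vc=[11,9]
#10 0x2c→b5/s1 MISS; vc=[11,9,3]
#11 0x18→b3/s1 VC-HIT; vc=[11,9,5]
#12 0x1b→b3/s1 L1-HIT; vc=[11,9,5]
#13 0x2c→b5/s1 VC-HIT; vc=[11,9,3]
#14 0x1c→b3/s1 VC-HIT; vc=[11,9,5]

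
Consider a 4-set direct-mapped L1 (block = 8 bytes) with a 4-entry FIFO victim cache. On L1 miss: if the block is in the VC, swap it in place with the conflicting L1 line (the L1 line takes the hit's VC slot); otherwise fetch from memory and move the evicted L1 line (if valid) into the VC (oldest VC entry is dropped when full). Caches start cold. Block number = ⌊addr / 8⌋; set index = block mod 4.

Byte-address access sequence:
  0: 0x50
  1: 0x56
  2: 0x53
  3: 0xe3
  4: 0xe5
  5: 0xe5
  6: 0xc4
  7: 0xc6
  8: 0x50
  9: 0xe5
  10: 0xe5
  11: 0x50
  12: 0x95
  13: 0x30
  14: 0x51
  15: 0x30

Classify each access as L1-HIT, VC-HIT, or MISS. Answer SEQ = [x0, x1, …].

SEQ = [MISS, L1-HIT, L1-HIT, MISS, L1-HIT, L1-HIT, MISS, L1-HIT, L1-HIT, VC-HIT, L1-HIT, L1-HIT, MISS, MISS, VC-HIT, VC-HIT]

#0 0x50→b10/s2 MISS; vc=[]
#1 0x56→b10/s2 L1-HIT; vc=[]
#2 0x53→b10/s2 L1-HIT; vc=[]
#3 0xe3→b28/s0 MISS; vc=[]
#4 0xe5→b28/s0 L1-HIT; vc=[]
#5 0xe5→b28/s0 L1-HIT; vc=[]
#6 0xc4→b24/s0 MISS; vc=[28]
#7 0xc6→b24/s0 L1-HIT; vc=[28]
#8 0x50→b10/s2 L1-HIT; vc=[28]
#9 0xe5→b28/s0 VC-HIT; vc=[24]
#10 0xe5→b28/s0 L1-HIT; vc=[24]
#11 0x50→b10/s2 L1-HIT; vc=[24]
#12 0x95→b18/s2 MISS; vc=[24,10]
#13 0x30→b6/s2 MISS; vc=[24,10,18]
#14 0x51→b10/s2 VC-HIT; vc=[24,6,18]
#15 0x30→b6/s2 VC-HIT; vc=[24,10,18]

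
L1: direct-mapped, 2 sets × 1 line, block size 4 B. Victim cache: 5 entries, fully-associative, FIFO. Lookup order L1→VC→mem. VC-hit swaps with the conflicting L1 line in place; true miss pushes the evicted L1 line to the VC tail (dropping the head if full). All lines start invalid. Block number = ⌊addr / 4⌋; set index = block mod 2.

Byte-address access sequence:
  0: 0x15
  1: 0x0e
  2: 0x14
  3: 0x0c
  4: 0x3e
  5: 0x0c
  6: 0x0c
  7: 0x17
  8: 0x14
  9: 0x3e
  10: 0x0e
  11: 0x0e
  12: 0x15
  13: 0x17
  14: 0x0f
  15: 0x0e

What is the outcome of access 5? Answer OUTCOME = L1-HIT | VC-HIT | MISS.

0: 0x15 (blk 5, set 1) → MISS  vc=[]
1: 0xe (blk 3, set 1) → MISS  vc=[5]
2: 0x14 (blk 5, set 1) → VC-HIT  vc=[3]
3: 0xc (blk 3, set 1) → VC-HIT  vc=[5]
4: 0x3e (blk 15, set 1) → MISS  vc=[5, 3]
5: 0xc (blk 3, set 1) → VC-HIT  vc=[5, 15]
6: 0xc (blk 3, set 1) → L1-HIT  vc=[5, 15]
7: 0x17 (blk 5, set 1) → VC-HIT  vc=[3, 15]
8: 0x14 (blk 5, set 1) → L1-HIT  vc=[3, 15]
9: 0x3e (blk 15, set 1) → VC-HIT  vc=[3, 5]
10: 0xe (blk 3, set 1) → VC-HIT  vc=[15, 5]
11: 0xe (blk 3, set 1) → L1-HIT  vc=[15, 5]
12: 0x15 (blk 5, set 1) → VC-HIT  vc=[15, 3]
13: 0x17 (blk 5, set 1) → L1-HIT  vc=[15, 3]
14: 0xf (blk 3, set 1) → VC-HIT  vc=[15, 5]
15: 0xe (blk 3, set 1) → L1-HIT  vc=[15, 5]

OUTCOME = VC-HIT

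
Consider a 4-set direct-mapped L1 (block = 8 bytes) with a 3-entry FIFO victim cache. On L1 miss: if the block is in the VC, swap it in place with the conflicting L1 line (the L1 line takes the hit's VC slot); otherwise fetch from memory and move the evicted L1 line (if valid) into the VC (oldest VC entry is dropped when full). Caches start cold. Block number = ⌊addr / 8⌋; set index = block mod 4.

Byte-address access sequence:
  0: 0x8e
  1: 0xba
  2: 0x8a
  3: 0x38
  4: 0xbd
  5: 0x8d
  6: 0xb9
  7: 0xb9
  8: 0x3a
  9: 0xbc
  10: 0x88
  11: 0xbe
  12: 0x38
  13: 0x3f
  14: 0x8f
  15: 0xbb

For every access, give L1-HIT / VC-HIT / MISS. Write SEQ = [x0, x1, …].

#0 0x8e→b17/s1 MISS; vc=[]
#1 0xba→b23/s3 MISS; vc=[]
#2 0x8a→b17/s1 L1-HIT; vc=[]
#3 0x38→b7/s3 MISS; vc=[23]
#4 0xbd→b23/s3 VC-HIT; vc=[7]
#5 0x8d→b17/s1 L1-HIT; vc=[7]
#6 0xb9→b23/s3 L1-HIT; vc=[7]
#7 0xb9→b23/s3 L1-HIT; vc=[7]
#8 0x3a→b7/s3 VC-HIT; vc=[23]
#9 0xbc→b23/s3 VC-HIT; vc=[7]
#10 0x88→b17/s1 L1-HIT; vc=[7]
#11 0xbe→b23/s3 L1-HIT; vc=[7]
#12 0x38→b7/s3 VC-HIT; vc=[23]
#13 0x3f→b7/s3 L1-HIT; vc=[23]
#14 0x8f→b17/s1 L1-HIT; vc=[23]
#15 0xbb→b23/s3 VC-HIT; vc=[7]

SEQ = [MISS, MISS, L1-HIT, MISS, VC-HIT, L1-HIT, L1-HIT, L1-HIT, VC-HIT, VC-HIT, L1-HIT, L1-HIT, VC-HIT, L1-HIT, L1-HIT, VC-HIT]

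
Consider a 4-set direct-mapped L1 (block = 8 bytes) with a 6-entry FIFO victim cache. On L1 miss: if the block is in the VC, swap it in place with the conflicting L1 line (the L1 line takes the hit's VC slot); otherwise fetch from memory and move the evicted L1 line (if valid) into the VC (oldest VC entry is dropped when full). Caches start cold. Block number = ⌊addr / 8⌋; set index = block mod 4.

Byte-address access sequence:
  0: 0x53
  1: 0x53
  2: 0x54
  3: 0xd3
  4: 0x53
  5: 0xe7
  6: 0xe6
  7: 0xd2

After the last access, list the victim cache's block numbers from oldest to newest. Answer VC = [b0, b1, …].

VC = [10]

0: 0x53 (blk 10, set 2) → MISS  vc=[]
1: 0x53 (blk 10, set 2) → L1-HIT  vc=[]
2: 0x54 (blk 10, set 2) → L1-HIT  vc=[]
3: 0xd3 (blk 26, set 2) → MISS  vc=[10]
4: 0x53 (blk 10, set 2) → VC-HIT  vc=[26]
5: 0xe7 (blk 28, set 0) → MISS  vc=[26]
6: 0xe6 (blk 28, set 0) → L1-HIT  vc=[26]
7: 0xd2 (blk 26, set 2) → VC-HIT  vc=[10]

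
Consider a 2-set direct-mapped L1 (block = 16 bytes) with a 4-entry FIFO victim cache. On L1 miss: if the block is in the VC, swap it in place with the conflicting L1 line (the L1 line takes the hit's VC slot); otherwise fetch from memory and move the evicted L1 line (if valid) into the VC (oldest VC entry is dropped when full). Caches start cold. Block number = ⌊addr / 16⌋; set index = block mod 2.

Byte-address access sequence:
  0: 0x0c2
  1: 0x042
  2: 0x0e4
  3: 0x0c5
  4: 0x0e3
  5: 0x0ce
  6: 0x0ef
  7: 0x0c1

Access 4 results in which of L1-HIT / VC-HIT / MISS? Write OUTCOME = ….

OUTCOME = VC-HIT

  [0] addr=0xc2 blk=12 s=0: MISS | VC []
  [1] addr=0x42 blk=4 s=0: MISS | VC [12]
  [2] addr=0xe4 blk=14 s=0: MISS | VC [12, 4]
  [3] addr=0xc5 blk=12 s=0: VC-HIT | VC [14, 4]
  [4] addr=0xe3 blk=14 s=0: VC-HIT | VC [12, 4]
  [5] addr=0xce blk=12 s=0: VC-HIT | VC [14, 4]
  [6] addr=0xef blk=14 s=0: VC-HIT | VC [12, 4]
  [7] addr=0xc1 blk=12 s=0: VC-HIT | VC [14, 4]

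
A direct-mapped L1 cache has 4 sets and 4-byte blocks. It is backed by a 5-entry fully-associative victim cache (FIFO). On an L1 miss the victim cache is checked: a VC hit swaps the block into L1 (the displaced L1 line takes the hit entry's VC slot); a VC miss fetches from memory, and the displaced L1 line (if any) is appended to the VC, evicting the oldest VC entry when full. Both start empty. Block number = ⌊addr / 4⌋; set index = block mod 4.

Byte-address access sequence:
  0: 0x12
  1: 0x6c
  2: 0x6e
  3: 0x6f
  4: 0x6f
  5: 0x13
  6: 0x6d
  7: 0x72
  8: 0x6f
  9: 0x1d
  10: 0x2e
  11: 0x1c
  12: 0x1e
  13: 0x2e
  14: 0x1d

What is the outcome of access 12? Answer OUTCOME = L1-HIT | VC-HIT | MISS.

0: 0x12 (blk 4, set 0) → MISS  vc=[]
1: 0x6c (blk 27, set 3) → MISS  vc=[]
2: 0x6e (blk 27, set 3) → L1-HIT  vc=[]
3: 0x6f (blk 27, set 3) → L1-HIT  vc=[]
4: 0x6f (blk 27, set 3) → L1-HIT  vc=[]
5: 0x13 (blk 4, set 0) → L1-HIT  vc=[]
6: 0x6d (blk 27, set 3) → L1-HIT  vc=[]
7: 0x72 (blk 28, set 0) → MISS  vc=[4]
8: 0x6f (blk 27, set 3) → L1-HIT  vc=[4]
9: 0x1d (blk 7, set 3) → MISS  vc=[4, 27]
10: 0x2e (blk 11, set 3) → MISS  vc=[4, 27, 7]
11: 0x1c (blk 7, set 3) → VC-HIT  vc=[4, 27, 11]
12: 0x1e (blk 7, set 3) → L1-HIT  vc=[4, 27, 11]
13: 0x2e (blk 11, set 3) → VC-HIT  vc=[4, 27, 7]
14: 0x1d (blk 7, set 3) → VC-HIT  vc=[4, 27, 11]

OUTCOME = L1-HIT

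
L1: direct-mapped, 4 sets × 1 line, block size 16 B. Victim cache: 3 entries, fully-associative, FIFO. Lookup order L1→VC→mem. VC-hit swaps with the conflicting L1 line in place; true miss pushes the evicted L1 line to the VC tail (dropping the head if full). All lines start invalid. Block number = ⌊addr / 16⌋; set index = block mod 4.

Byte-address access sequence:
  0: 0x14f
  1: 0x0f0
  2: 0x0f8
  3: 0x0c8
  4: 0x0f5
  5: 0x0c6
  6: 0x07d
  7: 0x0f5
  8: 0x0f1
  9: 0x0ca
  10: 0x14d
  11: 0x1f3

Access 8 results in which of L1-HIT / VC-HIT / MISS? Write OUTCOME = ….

OUTCOME = L1-HIT

  [0] addr=0x14f blk=20 s=0: MISS | VC []
  [1] addr=0xf0 blk=15 s=3: MISS | VC []
  [2] addr=0xf8 blk=15 s=3: L1-HIT | VC []
  [3] addr=0xc8 blk=12 s=0: MISS | VC [20]
  [4] addr=0xf5 blk=15 s=3: L1-HIT | VC [20]
  [5] addr=0xc6 blk=12 s=0: L1-HIT | VC [20]
  [6] addr=0x7d blk=7 s=3: MISS | VC [20, 15]
  [7] addr=0xf5 blk=15 s=3: VC-HIT | VC [20, 7]
  [8] addr=0xf1 blk=15 s=3: L1-HIT | VC [20, 7]
  [9] addr=0xca blk=12 s=0: L1-HIT | VC [20, 7]
  [10] addr=0x14d blk=20 s=0: VC-HIT | VC [12, 7]
  [11] addr=0x1f3 blk=31 s=3: MISS | VC [12, 7, 15]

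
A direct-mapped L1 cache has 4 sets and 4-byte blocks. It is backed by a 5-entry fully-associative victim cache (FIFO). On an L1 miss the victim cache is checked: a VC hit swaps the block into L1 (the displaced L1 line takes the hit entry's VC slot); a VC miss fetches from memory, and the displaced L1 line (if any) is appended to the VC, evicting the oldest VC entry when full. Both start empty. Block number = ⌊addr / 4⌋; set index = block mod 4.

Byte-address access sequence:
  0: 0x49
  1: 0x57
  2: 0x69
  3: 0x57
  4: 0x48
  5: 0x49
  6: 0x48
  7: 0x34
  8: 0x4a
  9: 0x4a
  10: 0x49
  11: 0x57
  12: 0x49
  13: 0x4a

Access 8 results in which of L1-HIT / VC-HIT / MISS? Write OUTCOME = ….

  [0] addr=0x49 blk=18 s=2: MISS | VC []
  [1] addr=0x57 blk=21 s=1: MISS | VC []
  [2] addr=0x69 blk=26 s=2: MISS | VC [18]
  [3] addr=0x57 blk=21 s=1: L1-HIT | VC [18]
  [4] addr=0x48 blk=18 s=2: VC-HIT | VC [26]
  [5] addr=0x49 blk=18 s=2: L1-HIT | VC [26]
  [6] addr=0x48 blk=18 s=2: L1-HIT | VC [26]
  [7] addr=0x34 blk=13 s=1: MISS | VC [26, 21]
  [8] addr=0x4a blk=18 s=2: L1-HIT | VC [26, 21]
  [9] addr=0x4a blk=18 s=2: L1-HIT | VC [26, 21]
  [10] addr=0x49 blk=18 s=2: L1-HIT | VC [26, 21]
  [11] addr=0x57 blk=21 s=1: VC-HIT | VC [26, 13]
  [12] addr=0x49 blk=18 s=2: L1-HIT | VC [26, 13]
  [13] addr=0x4a blk=18 s=2: L1-HIT | VC [26, 13]

OUTCOME = L1-HIT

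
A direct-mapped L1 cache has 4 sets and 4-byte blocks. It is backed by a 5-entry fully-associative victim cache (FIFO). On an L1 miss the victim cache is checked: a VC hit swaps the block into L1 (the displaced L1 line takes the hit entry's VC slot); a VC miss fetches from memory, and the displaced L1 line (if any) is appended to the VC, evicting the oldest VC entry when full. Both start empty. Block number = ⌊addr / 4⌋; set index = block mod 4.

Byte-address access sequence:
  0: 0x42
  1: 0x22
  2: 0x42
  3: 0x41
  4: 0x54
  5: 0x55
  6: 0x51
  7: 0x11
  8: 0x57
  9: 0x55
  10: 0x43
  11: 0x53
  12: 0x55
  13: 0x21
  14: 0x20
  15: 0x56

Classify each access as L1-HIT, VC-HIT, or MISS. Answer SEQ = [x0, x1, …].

SEQ = [MISS, MISS, VC-HIT, L1-HIT, MISS, L1-HIT, MISS, MISS, L1-HIT, L1-HIT, VC-HIT, VC-HIT, L1-HIT, VC-HIT, L1-HIT, L1-HIT]

0: 0x42 (blk 16, set 0) → MISS  vc=[]
1: 0x22 (blk 8, set 0) → MISS  vc=[16]
2: 0x42 (blk 16, set 0) → VC-HIT  vc=[8]
3: 0x41 (blk 16, set 0) → L1-HIT  vc=[8]
4: 0x54 (blk 21, set 1) → MISS  vc=[8]
5: 0x55 (blk 21, set 1) → L1-HIT  vc=[8]
6: 0x51 (blk 20, set 0) → MISS  vc=[8, 16]
7: 0x11 (blk 4, set 0) → MISS  vc=[8, 16, 20]
8: 0x57 (blk 21, set 1) → L1-HIT  vc=[8, 16, 20]
9: 0x55 (blk 21, set 1) → L1-HIT  vc=[8, 16, 20]
10: 0x43 (blk 16, set 0) → VC-HIT  vc=[8, 4, 20]
11: 0x53 (blk 20, set 0) → VC-HIT  vc=[8, 4, 16]
12: 0x55 (blk 21, set 1) → L1-HIT  vc=[8, 4, 16]
13: 0x21 (blk 8, set 0) → VC-HIT  vc=[20, 4, 16]
14: 0x20 (blk 8, set 0) → L1-HIT  vc=[20, 4, 16]
15: 0x56 (blk 21, set 1) → L1-HIT  vc=[20, 4, 16]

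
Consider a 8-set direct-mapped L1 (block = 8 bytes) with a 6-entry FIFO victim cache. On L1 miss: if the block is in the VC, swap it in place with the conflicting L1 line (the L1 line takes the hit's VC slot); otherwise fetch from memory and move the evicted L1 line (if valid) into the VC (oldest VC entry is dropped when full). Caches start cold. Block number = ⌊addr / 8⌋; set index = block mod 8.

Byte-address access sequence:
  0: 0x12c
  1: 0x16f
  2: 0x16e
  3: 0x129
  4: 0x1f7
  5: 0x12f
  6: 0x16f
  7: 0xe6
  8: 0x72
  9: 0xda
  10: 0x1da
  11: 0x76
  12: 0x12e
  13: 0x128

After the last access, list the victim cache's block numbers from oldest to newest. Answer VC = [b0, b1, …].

0: 0x12c (blk 37, set 5) → MISS  vc=[]
1: 0x16f (blk 45, set 5) → MISS  vc=[37]
2: 0x16e (blk 45, set 5) → L1-HIT  vc=[37]
3: 0x129 (blk 37, set 5) → VC-HIT  vc=[45]
4: 0x1f7 (blk 62, set 6) → MISS  vc=[45]
5: 0x12f (blk 37, set 5) → L1-HIT  vc=[45]
6: 0x16f (blk 45, set 5) → VC-HIT  vc=[37]
7: 0xe6 (blk 28, set 4) → MISS  vc=[37]
8: 0x72 (blk 14, set 6) → MISS  vc=[37, 62]
9: 0xda (blk 27, set 3) → MISS  vc=[37, 62]
10: 0x1da (blk 59, set 3) → MISS  vc=[37, 62, 27]
11: 0x76 (blk 14, set 6) → L1-HIT  vc=[37, 62, 27]
12: 0x12e (blk 37, set 5) → VC-HIT  vc=[45, 62, 27]
13: 0x128 (blk 37, set 5) → L1-HIT  vc=[45, 62, 27]

VC = [45, 62, 27]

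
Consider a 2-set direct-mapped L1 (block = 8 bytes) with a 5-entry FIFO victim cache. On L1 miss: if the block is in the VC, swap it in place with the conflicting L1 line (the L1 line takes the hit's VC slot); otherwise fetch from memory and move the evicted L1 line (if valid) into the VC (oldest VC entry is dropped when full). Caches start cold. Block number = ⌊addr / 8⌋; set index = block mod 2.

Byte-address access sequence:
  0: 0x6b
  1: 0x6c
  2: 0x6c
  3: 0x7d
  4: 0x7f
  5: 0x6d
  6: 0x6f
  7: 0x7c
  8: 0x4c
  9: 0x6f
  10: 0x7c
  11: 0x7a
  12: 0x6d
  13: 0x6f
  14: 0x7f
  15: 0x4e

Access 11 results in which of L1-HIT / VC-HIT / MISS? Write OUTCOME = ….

0: 0x6b (blk 13, set 1) → MISS  vc=[]
1: 0x6c (blk 13, set 1) → L1-HIT  vc=[]
2: 0x6c (blk 13, set 1) → L1-HIT  vc=[]
3: 0x7d (blk 15, set 1) → MISS  vc=[13]
4: 0x7f (blk 15, set 1) → L1-HIT  vc=[13]
5: 0x6d (blk 13, set 1) → VC-HIT  vc=[15]
6: 0x6f (blk 13, set 1) → L1-HIT  vc=[15]
7: 0x7c (blk 15, set 1) → VC-HIT  vc=[13]
8: 0x4c (blk 9, set 1) → MISS  vc=[13, 15]
9: 0x6f (blk 13, set 1) → VC-HIT  vc=[9, 15]
10: 0x7c (blk 15, set 1) → VC-HIT  vc=[9, 13]
11: 0x7a (blk 15, set 1) → L1-HIT  vc=[9, 13]
12: 0x6d (blk 13, set 1) → VC-HIT  vc=[9, 15]
13: 0x6f (blk 13, set 1) → L1-HIT  vc=[9, 15]
14: 0x7f (blk 15, set 1) → VC-HIT  vc=[9, 13]
15: 0x4e (blk 9, set 1) → VC-HIT  vc=[15, 13]

OUTCOME = L1-HIT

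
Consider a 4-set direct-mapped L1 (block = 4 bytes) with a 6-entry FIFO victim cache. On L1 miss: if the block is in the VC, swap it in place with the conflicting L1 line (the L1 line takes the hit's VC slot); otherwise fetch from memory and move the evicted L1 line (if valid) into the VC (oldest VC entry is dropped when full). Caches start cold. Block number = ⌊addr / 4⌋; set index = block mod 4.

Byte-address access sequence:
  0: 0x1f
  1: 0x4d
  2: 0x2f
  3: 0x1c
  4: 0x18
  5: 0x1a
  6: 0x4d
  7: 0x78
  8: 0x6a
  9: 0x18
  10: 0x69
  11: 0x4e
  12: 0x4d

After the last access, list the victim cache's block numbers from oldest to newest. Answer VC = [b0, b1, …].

VC = [11, 7, 6, 30]

  [0] addr=0x1f blk=7 s=3: MISS | VC []
  [1] addr=0x4d blk=19 s=3: MISS | VC [7]
  [2] addr=0x2f blk=11 s=3: MISS | VC [7, 19]
  [3] addr=0x1c blk=7 s=3: VC-HIT | VC [11, 19]
  [4] addr=0x18 blk=6 s=2: MISS | VC [11, 19]
  [5] addr=0x1a blk=6 s=2: L1-HIT | VC [11, 19]
  [6] addr=0x4d blk=19 s=3: VC-HIT | VC [11, 7]
  [7] addr=0x78 blk=30 s=2: MISS | VC [11, 7, 6]
  [8] addr=0x6a blk=26 s=2: MISS | VC [11, 7, 6, 30]
  [9] addr=0x18 blk=6 s=2: VC-HIT | VC [11, 7, 26, 30]
  [10] addr=0x69 blk=26 s=2: VC-HIT | VC [11, 7, 6, 30]
  [11] addr=0x4e blk=19 s=3: L1-HIT | VC [11, 7, 6, 30]
  [12] addr=0x4d blk=19 s=3: L1-HIT | VC [11, 7, 6, 30]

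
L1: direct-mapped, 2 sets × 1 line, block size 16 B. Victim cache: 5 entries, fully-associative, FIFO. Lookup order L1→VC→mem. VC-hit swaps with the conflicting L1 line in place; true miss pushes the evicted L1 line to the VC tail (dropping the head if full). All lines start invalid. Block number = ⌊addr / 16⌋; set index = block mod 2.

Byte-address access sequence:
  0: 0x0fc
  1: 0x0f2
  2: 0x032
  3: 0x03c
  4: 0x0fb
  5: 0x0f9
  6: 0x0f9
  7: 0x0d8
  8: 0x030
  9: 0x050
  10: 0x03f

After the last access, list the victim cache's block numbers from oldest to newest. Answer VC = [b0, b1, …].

VC = [13, 15, 5]

#0 0xfc→b15/s1 MISS; vc=[]
#1 0xf2→b15/s1 L1-HIT; vc=[]
#2 0x32→b3/s1 MISS; vc=[15]
#3 0x3c→b3/s1 L1-HIT; vc=[15]
#4 0xfb→b15/s1 VC-HIT; vc=[3]
#5 0xf9→b15/s1 L1-HIT; vc=[3]
#6 0xf9→b15/s1 L1-HIT; vc=[3]
#7 0xd8→b13/s1 MISS; vc=[3,15]
#8 0x30→b3/s1 VC-HIT; vc=[13,15]
#9 0x50→b5/s1 MISS; vc=[13,15,3]
#10 0x3f→b3/s1 VC-HIT; vc=[13,15,5]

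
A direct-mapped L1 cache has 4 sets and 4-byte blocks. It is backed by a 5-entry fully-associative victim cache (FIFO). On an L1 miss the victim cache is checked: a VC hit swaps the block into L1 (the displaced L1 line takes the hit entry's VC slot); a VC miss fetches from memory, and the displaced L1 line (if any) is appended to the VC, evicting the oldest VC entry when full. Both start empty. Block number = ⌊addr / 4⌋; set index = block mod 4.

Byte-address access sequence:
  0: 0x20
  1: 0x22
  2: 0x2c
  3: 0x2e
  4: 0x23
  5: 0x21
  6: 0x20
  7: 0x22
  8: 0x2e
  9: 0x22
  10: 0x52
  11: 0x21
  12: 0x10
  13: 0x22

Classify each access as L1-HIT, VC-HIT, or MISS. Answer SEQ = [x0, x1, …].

SEQ = [MISS, L1-HIT, MISS, L1-HIT, L1-HIT, L1-HIT, L1-HIT, L1-HIT, L1-HIT, L1-HIT, MISS, VC-HIT, MISS, VC-HIT]

0: 0x20 (blk 8, set 0) → MISS  vc=[]
1: 0x22 (blk 8, set 0) → L1-HIT  vc=[]
2: 0x2c (blk 11, set 3) → MISS  vc=[]
3: 0x2e (blk 11, set 3) → L1-HIT  vc=[]
4: 0x23 (blk 8, set 0) → L1-HIT  vc=[]
5: 0x21 (blk 8, set 0) → L1-HIT  vc=[]
6: 0x20 (blk 8, set 0) → L1-HIT  vc=[]
7: 0x22 (blk 8, set 0) → L1-HIT  vc=[]
8: 0x2e (blk 11, set 3) → L1-HIT  vc=[]
9: 0x22 (blk 8, set 0) → L1-HIT  vc=[]
10: 0x52 (blk 20, set 0) → MISS  vc=[8]
11: 0x21 (blk 8, set 0) → VC-HIT  vc=[20]
12: 0x10 (blk 4, set 0) → MISS  vc=[20, 8]
13: 0x22 (blk 8, set 0) → VC-HIT  vc=[20, 4]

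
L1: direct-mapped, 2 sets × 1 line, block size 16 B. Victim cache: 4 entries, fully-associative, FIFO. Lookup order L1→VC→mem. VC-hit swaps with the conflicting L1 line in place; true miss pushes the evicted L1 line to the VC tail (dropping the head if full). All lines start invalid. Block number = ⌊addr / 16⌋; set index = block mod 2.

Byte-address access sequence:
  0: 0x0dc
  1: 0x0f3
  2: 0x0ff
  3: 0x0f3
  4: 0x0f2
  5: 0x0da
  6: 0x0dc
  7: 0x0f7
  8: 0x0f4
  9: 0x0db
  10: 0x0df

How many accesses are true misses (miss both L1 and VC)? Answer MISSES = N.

  [0] addr=0xdc blk=13 s=1: MISS | VC []
  [1] addr=0xf3 blk=15 s=1: MISS | VC [13]
  [2] addr=0xff blk=15 s=1: L1-HIT | VC [13]
  [3] addr=0xf3 blk=15 s=1: L1-HIT | VC [13]
  [4] addr=0xf2 blk=15 s=1: L1-HIT | VC [13]
  [5] addr=0xda blk=13 s=1: VC-HIT | VC [15]
  [6] addr=0xdc blk=13 s=1: L1-HIT | VC [15]
  [7] addr=0xf7 blk=15 s=1: VC-HIT | VC [13]
  [8] addr=0xf4 blk=15 s=1: L1-HIT | VC [13]
  [9] addr=0xdb blk=13 s=1: VC-HIT | VC [15]
  [10] addr=0xdf blk=13 s=1: L1-HIT | VC [15]

MISSES = 2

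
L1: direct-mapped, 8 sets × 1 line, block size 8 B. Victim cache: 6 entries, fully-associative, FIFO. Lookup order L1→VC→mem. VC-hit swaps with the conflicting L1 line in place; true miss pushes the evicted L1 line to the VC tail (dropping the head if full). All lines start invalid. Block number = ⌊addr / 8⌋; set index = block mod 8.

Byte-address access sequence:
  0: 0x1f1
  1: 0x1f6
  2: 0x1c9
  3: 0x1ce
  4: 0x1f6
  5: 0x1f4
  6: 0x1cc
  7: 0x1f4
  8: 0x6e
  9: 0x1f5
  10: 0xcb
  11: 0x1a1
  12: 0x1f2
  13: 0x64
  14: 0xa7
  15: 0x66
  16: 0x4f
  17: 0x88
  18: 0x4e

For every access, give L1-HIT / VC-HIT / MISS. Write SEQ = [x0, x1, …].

#0 0x1f1→b62/s6 MISS; vc=[]
#1 0x1f6→b62/s6 L1-HIT; vc=[]
#2 0x1c9→b57/s1 MISS; vc=[]
#3 0x1ce→b57/s1 L1-HIT; vc=[]
#4 0x1f6→b62/s6 L1-HIT; vc=[]
#5 0x1f4→b62/s6 L1-HIT; vc=[]
#6 0x1cc→b57/s1 L1-HIT; vc=[]
#7 0x1f4→b62/s6 L1-HIT; vc=[]
#8 0x6e→b13/s5 MISS; vc=[]
#9 0x1f5→b62/s6 L1-HIT; vc=[]
#10 0xcb→b25/s1 MISS; vc=[57]
#11 0x1a1→b52/s4 MISS; vc=[57]
#12 0x1f2→b62/s6 L1-HIT; vc=[57]
#13 0x64→b12/s4 MISS; vc=[57,52]
#14 0xa7→b20/s4 MISS; vc=[57,52,12]
#15 0x66→b12/s4 VC-HIT; vc=[57,52,20]
#16 0x4f→b9/s1 MISS; vc=[57,52,20,25]
#17 0x88→b17/s1 MISS; vc=[57,52,20,25,9]
#18 0x4e→b9/s1 VC-HIT; vc=[57,52,20,25,17]

SEQ = [MISS, L1-HIT, MISS, L1-HIT, L1-HIT, L1-HIT, L1-HIT, L1-HIT, MISS, L1-HIT, MISS, MISS, L1-HIT, MISS, MISS, VC-HIT, MISS, MISS, VC-HIT]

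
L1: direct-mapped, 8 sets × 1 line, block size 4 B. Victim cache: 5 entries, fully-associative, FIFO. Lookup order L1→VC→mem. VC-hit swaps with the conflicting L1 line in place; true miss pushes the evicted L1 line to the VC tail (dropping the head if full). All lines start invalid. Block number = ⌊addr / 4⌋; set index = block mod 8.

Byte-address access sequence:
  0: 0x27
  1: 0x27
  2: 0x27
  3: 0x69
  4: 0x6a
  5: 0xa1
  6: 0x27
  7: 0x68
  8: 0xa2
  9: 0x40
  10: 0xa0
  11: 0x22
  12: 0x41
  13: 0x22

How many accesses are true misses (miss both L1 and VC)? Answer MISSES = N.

0: 0x27 (blk 9, set 1) → MISS  vc=[]
1: 0x27 (blk 9, set 1) → L1-HIT  vc=[]
2: 0x27 (blk 9, set 1) → L1-HIT  vc=[]
3: 0x69 (blk 26, set 2) → MISS  vc=[]
4: 0x6a (blk 26, set 2) → L1-HIT  vc=[]
5: 0xa1 (blk 40, set 0) → MISS  vc=[]
6: 0x27 (blk 9, set 1) → L1-HIT  vc=[]
7: 0x68 (blk 26, set 2) → L1-HIT  vc=[]
8: 0xa2 (blk 40, set 0) → L1-HIT  vc=[]
9: 0x40 (blk 16, set 0) → MISS  vc=[40]
10: 0xa0 (blk 40, set 0) → VC-HIT  vc=[16]
11: 0x22 (blk 8, set 0) → MISS  vc=[16, 40]
12: 0x41 (blk 16, set 0) → VC-HIT  vc=[8, 40]
13: 0x22 (blk 8, set 0) → VC-HIT  vc=[16, 40]

MISSES = 5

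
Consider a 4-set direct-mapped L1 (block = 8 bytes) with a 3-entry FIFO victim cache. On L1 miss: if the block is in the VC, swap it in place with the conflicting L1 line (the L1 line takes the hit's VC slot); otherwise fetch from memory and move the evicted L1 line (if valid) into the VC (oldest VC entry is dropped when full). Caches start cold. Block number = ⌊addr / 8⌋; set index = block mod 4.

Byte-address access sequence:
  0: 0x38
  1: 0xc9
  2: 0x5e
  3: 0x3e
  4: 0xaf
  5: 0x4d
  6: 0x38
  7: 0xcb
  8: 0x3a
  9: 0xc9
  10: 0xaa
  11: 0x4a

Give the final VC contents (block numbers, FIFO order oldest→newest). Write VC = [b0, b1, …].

#0 0x38→b7/s3 MISS; vc=[]
#1 0xc9→b25/s1 MISS; vc=[]
#2 0x5e→b11/s3 MISS; vc=[7]
#3 0x3e→b7/s3 VC-HIT; vc=[11]
#4 0xaf→b21/s1 MISS; vc=[11,25]
#5 0x4d→b9/s1 MISS; vc=[11,25,21]
#6 0x38→b7/s3 L1-HIT; vc=[11,25,21]
#7 0xcb→b25/s1 VC-HIT; vc=[11,9,21]
#8 0x3a→b7/s3 L1-HIT; vc=[11,9,21]
#9 0xc9→b25/s1 L1-HIT; vc=[11,9,21]
#10 0xaa→b21/s1 VC-HIT; vc=[11,9,25]
#11 0x4a→b9/s1 VC-HIT; vc=[11,21,25]

VC = [11, 21, 25]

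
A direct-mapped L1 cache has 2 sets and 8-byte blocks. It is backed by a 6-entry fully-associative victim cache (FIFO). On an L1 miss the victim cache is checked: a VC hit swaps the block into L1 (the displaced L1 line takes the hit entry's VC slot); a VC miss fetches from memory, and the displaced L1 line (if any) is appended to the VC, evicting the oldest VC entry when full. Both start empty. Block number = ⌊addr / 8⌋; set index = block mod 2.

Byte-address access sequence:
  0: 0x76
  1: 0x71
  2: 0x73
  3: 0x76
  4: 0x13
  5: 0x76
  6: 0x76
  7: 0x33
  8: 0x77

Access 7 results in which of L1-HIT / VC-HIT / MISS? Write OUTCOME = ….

0: 0x76 (blk 14, set 0) → MISS  vc=[]
1: 0x71 (blk 14, set 0) → L1-HIT  vc=[]
2: 0x73 (blk 14, set 0) → L1-HIT  vc=[]
3: 0x76 (blk 14, set 0) → L1-HIT  vc=[]
4: 0x13 (blk 2, set 0) → MISS  vc=[14]
5: 0x76 (blk 14, set 0) → VC-HIT  vc=[2]
6: 0x76 (blk 14, set 0) → L1-HIT  vc=[2]
7: 0x33 (blk 6, set 0) → MISS  vc=[2, 14]
8: 0x77 (blk 14, set 0) → VC-HIT  vc=[2, 6]

OUTCOME = MISS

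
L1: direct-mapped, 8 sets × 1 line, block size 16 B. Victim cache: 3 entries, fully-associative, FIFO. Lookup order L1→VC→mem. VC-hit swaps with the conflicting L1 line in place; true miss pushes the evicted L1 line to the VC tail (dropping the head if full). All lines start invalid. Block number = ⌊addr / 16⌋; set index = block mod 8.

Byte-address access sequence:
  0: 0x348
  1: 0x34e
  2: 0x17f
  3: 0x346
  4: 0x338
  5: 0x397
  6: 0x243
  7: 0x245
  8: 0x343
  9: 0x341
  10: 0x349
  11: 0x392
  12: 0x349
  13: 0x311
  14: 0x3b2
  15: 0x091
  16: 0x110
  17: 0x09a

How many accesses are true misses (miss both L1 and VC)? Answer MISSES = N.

MISSES = 9

  [0] addr=0x348 blk=52 s=4: MISS | VC []
  [1] addr=0x34e blk=52 s=4: L1-HIT | VC []
  [2] addr=0x17f blk=23 s=7: MISS | VC []
  [3] addr=0x346 blk=52 s=4: L1-HIT | VC []
  [4] addr=0x338 blk=51 s=3: MISS | VC []
  [5] addr=0x397 blk=57 s=1: MISS | VC []
  [6] addr=0x243 blk=36 s=4: MISS | VC [52]
  [7] addr=0x245 blk=36 s=4: L1-HIT | VC [52]
  [8] addr=0x343 blk=52 s=4: VC-HIT | VC [36]
  [9] addr=0x341 blk=52 s=4: L1-HIT | VC [36]
  [10] addr=0x349 blk=52 s=4: L1-HIT | VC [36]
  [11] addr=0x392 blk=57 s=1: L1-HIT | VC [36]
  [12] addr=0x349 blk=52 s=4: L1-HIT | VC [36]
  [13] addr=0x311 blk=49 s=1: MISS | VC [36, 57]
  [14] addr=0x3b2 blk=59 s=3: MISS | VC [36, 57, 51]
  [15] addr=0x91 blk=9 s=1: MISS | VC [57, 51, 49]
  [16] addr=0x110 blk=17 s=1: MISS | VC [51, 49, 9]
  [17] addr=0x9a blk=9 s=1: VC-HIT | VC [51, 49, 17]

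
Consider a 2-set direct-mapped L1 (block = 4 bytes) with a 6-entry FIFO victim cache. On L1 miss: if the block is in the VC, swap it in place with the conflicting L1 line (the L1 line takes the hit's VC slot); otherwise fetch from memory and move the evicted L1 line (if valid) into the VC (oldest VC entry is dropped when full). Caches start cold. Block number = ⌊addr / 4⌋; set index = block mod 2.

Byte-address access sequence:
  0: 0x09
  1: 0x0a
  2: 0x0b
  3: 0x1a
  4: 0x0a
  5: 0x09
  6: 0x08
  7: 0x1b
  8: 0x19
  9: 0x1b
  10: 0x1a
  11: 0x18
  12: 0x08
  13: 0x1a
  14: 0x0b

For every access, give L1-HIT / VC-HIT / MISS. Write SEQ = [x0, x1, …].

SEQ = [MISS, L1-HIT, L1-HIT, MISS, VC-HIT, L1-HIT, L1-HIT, VC-HIT, L1-HIT, L1-HIT, L1-HIT, L1-HIT, VC-HIT, VC-HIT, VC-HIT]

#0 0x9→b2/s0 MISS; vc=[]
#1 0xa→b2/s0 L1-HIT; vc=[]
#2 0xb→b2/s0 L1-HIT; vc=[]
#3 0x1a→b6/s0 MISS; vc=[2]
#4 0xa→b2/s0 VC-HIT; vc=[6]
#5 0x9→b2/s0 L1-HIT; vc=[6]
#6 0x8→b2/s0 L1-HIT; vc=[6]
#7 0x1b→b6/s0 VC-HIT; vc=[2]
#8 0x19→b6/s0 L1-HIT; vc=[2]
#9 0x1b→b6/s0 L1-HIT; vc=[2]
#10 0x1a→b6/s0 L1-HIT; vc=[2]
#11 0x18→b6/s0 L1-HIT; vc=[2]
#12 0x8→b2/s0 VC-HIT; vc=[6]
#13 0x1a→b6/s0 VC-HIT; vc=[2]
#14 0xb→b2/s0 VC-HIT; vc=[6]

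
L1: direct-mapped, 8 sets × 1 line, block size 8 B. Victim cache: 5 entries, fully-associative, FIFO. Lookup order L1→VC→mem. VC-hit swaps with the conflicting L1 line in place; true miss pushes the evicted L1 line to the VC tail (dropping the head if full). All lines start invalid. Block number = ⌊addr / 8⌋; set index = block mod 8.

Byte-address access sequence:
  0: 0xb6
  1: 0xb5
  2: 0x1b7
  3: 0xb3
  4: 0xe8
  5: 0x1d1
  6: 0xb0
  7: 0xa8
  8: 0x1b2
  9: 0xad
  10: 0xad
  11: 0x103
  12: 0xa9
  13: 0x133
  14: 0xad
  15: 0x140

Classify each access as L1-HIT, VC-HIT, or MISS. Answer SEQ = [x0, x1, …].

  [0] addr=0xb6 blk=22 s=6: MISS | VC []
  [1] addr=0xb5 blk=22 s=6: L1-HIT | VC []
  [2] addr=0x1b7 blk=54 s=6: MISS | VC [22]
  [3] addr=0xb3 blk=22 s=6: VC-HIT | VC [54]
  [4] addr=0xe8 blk=29 s=5: MISS | VC [54]
  [5] addr=0x1d1 blk=58 s=2: MISS | VC [54]
  [6] addr=0xb0 blk=22 s=6: L1-HIT | VC [54]
  [7] addr=0xa8 blk=21 s=5: MISS | VC [54, 29]
  [8] addr=0x1b2 blk=54 s=6: VC-HIT | VC [22, 29]
  [9] addr=0xad blk=21 s=5: L1-HIT | VC [22, 29]
  [10] addr=0xad blk=21 s=5: L1-HIT | VC [22, 29]
  [11] addr=0x103 blk=32 s=0: MISS | VC [22, 29]
  [12] addr=0xa9 blk=21 s=5: L1-HIT | VC [22, 29]
  [13] addr=0x133 blk=38 s=6: MISS | VC [22, 29, 54]
  [14] addr=0xad blk=21 s=5: L1-HIT | VC [22, 29, 54]
  [15] addr=0x140 blk=40 s=0: MISS | VC [22, 29, 54, 32]

SEQ = [MISS, L1-HIT, MISS, VC-HIT, MISS, MISS, L1-HIT, MISS, VC-HIT, L1-HIT, L1-HIT, MISS, L1-HIT, MISS, L1-HIT, MISS]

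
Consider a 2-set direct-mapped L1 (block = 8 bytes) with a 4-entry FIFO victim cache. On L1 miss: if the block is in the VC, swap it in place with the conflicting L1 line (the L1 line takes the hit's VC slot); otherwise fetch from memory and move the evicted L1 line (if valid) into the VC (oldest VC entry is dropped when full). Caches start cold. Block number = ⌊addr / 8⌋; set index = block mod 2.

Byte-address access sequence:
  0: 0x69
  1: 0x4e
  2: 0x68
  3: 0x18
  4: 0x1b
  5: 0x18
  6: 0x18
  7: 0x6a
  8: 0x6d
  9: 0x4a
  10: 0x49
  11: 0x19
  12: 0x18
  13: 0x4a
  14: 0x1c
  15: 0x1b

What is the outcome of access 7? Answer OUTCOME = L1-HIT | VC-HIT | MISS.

OUTCOME = VC-HIT

#0 0x69→b13/s1 MISS; vc=[]
#1 0x4e→b9/s1 MISS; vc=[13]
#2 0x68→b13/s1 VC-HIT; vc=[9]
#3 0x18→b3/s1 MISS; vc=[9,13]
#4 0x1b→b3/s1 L1-HIT; vc=[9,13]
#5 0x18→b3/s1 L1-HIT; vc=[9,13]
#6 0x18→b3/s1 L1-HIT; vc=[9,13]
#7 0x6a→b13/s1 VC-HIT; vc=[9,3]
#8 0x6d→b13/s1 L1-HIT; vc=[9,3]
#9 0x4a→b9/s1 VC-HIT; vc=[13,3]
#10 0x49→b9/s1 L1-HIT; vc=[13,3]
#11 0x19→b3/s1 VC-HIT; vc=[13,9]
#12 0x18→b3/s1 L1-HIT; vc=[13,9]
#13 0x4a→b9/s1 VC-HIT; vc=[13,3]
#14 0x1c→b3/s1 VC-HIT; vc=[13,9]
#15 0x1b→b3/s1 L1-HIT; vc=[13,9]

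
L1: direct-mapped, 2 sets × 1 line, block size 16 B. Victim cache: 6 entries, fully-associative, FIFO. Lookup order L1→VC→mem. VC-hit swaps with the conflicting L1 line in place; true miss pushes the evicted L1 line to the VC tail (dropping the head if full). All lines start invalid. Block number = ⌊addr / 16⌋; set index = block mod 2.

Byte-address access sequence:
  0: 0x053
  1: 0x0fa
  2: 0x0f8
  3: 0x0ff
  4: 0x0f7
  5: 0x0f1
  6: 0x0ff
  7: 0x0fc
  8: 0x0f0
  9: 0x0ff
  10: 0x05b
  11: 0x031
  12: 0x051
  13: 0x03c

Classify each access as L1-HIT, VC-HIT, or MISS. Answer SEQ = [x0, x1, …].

#0 0x53→b5/s1 MISS; vc=[]
#1 0xfa→b15/s1 MISS; vc=[5]
#2 0xf8→b15/s1 L1-HIT; vc=[5]
#3 0xff→b15/s1 L1-HIT; vc=[5]
#4 0xf7→b15/s1 L1-HIT; vc=[5]
#5 0xf1→b15/s1 L1-HIT; vc=[5]
#6 0xff→b15/s1 L1-HIT; vc=[5]
#7 0xfc→b15/s1 L1-HIT; vc=[5]
#8 0xf0→b15/s1 L1-HIT; vc=[5]
#9 0xff→b15/s1 L1-HIT; vc=[5]
#10 0x5b→b5/s1 VC-HIT; vc=[15]
#11 0x31→b3/s1 MISS; vc=[15,5]
#12 0x51→b5/s1 VC-HIT; vc=[15,3]
#13 0x3c→b3/s1 VC-HIT; vc=[15,5]

SEQ = [MISS, MISS, L1-HIT, L1-HIT, L1-HIT, L1-HIT, L1-HIT, L1-HIT, L1-HIT, L1-HIT, VC-HIT, MISS, VC-HIT, VC-HIT]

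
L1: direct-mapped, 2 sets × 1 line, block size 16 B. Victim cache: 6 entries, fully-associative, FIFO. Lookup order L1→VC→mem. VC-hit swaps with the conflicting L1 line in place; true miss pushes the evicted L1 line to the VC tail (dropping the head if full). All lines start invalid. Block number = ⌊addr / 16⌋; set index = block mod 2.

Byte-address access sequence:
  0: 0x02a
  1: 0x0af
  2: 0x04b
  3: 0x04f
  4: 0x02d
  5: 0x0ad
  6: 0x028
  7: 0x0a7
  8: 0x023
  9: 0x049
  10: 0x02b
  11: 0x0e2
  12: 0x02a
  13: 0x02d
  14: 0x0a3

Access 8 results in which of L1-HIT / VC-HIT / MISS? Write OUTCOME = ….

  [0] addr=0x2a blk=2 s=0: MISS | VC []
  [1] addr=0xaf blk=10 s=0: MISS | VC [2]
  [2] addr=0x4b blk=4 s=0: MISS | VC [2, 10]
  [3] addr=0x4f blk=4 s=0: L1-HIT | VC [2, 10]
  [4] addr=0x2d blk=2 s=0: VC-HIT | VC [4, 10]
  [5] addr=0xad blk=10 s=0: VC-HIT | VC [4, 2]
  [6] addr=0x28 blk=2 s=0: VC-HIT | VC [4, 10]
  [7] addr=0xa7 blk=10 s=0: VC-HIT | VC [4, 2]
  [8] addr=0x23 blk=2 s=0: VC-HIT | VC [4, 10]
  [9] addr=0x49 blk=4 s=0: VC-HIT | VC [2, 10]
  [10] addr=0x2b blk=2 s=0: VC-HIT | VC [4, 10]
  [11] addr=0xe2 blk=14 s=0: MISS | VC [4, 10, 2]
  [12] addr=0x2a blk=2 s=0: VC-HIT | VC [4, 10, 14]
  [13] addr=0x2d blk=2 s=0: L1-HIT | VC [4, 10, 14]
  [14] addr=0xa3 blk=10 s=0: VC-HIT | VC [4, 2, 14]

OUTCOME = VC-HIT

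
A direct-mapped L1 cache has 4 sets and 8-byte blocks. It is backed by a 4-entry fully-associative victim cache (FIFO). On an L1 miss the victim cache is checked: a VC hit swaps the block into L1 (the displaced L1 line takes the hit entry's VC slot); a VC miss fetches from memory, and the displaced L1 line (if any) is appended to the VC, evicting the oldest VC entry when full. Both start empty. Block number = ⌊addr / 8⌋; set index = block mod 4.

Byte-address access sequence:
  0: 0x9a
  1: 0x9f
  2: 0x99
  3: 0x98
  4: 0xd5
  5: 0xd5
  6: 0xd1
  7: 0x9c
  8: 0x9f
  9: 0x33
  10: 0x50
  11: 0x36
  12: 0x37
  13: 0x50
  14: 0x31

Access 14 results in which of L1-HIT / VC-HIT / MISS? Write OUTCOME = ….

#0 0x9a→b19/s3 MISS; vc=[]
#1 0x9f→b19/s3 L1-HIT; vc=[]
#2 0x99→b19/s3 L1-HIT; vc=[]
#3 0x98→b19/s3 L1-HIT; vc=[]
#4 0xd5→b26/s2 MISS; vc=[]
#5 0xd5→b26/s2 L1-HIT; vc=[]
#6 0xd1→b26/s2 L1-HIT; vc=[]
#7 0x9c→b19/s3 L1-HIT; vc=[]
#8 0x9f→b19/s3 L1-HIT; vc=[]
#9 0x33→b6/s2 MISS; vc=[26]
#10 0x50→b10/s2 MISS; vc=[26,6]
#11 0x36→b6/s2 VC-HIT; vc=[26,10]
#12 0x37→b6/s2 L1-HIT; vc=[26,10]
#13 0x50→b10/s2 VC-HIT; vc=[26,6]
#14 0x31→b6/s2 VC-HIT; vc=[26,10]

OUTCOME = VC-HIT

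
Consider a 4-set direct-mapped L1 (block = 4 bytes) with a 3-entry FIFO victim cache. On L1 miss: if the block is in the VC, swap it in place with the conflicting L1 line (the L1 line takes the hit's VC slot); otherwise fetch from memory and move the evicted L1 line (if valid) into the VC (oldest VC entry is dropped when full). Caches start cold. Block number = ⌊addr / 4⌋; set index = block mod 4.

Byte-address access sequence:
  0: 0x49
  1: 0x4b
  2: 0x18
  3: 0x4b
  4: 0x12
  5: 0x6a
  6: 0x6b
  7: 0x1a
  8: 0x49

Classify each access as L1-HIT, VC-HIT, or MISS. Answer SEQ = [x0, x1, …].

  [0] addr=0x49 blk=18 s=2: MISS | VC []
  [1] addr=0x4b blk=18 s=2: L1-HIT | VC []
  [2] addr=0x18 blk=6 s=2: MISS | VC [18]
  [3] addr=0x4b blk=18 s=2: VC-HIT | VC [6]
  [4] addr=0x12 blk=4 s=0: MISS | VC [6]
  [5] addr=0x6a blk=26 s=2: MISS | VC [6, 18]
  [6] addr=0x6b blk=26 s=2: L1-HIT | VC [6, 18]
  [7] addr=0x1a blk=6 s=2: VC-HIT | VC [26, 18]
  [8] addr=0x49 blk=18 s=2: VC-HIT | VC [26, 6]

SEQ = [MISS, L1-HIT, MISS, VC-HIT, MISS, MISS, L1-HIT, VC-HIT, VC-HIT]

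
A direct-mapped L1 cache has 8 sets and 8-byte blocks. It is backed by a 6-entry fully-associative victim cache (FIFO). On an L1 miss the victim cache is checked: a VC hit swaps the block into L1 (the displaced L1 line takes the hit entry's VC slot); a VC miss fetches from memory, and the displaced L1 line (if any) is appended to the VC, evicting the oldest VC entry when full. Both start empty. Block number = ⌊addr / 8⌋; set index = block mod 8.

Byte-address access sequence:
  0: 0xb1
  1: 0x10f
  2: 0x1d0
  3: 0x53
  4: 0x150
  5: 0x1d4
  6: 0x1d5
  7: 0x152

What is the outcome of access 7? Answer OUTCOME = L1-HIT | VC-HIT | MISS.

OUTCOME = VC-HIT

  [0] addr=0xb1 blk=22 s=6: MISS | VC []
  [1] addr=0x10f blk=33 s=1: MISS | VC []
  [2] addr=0x1d0 blk=58 s=2: MISS | VC []
  [3] addr=0x53 blk=10 s=2: MISS | VC [58]
  [4] addr=0x150 blk=42 s=2: MISS | VC [58, 10]
  [5] addr=0x1d4 blk=58 s=2: VC-HIT | VC [42, 10]
  [6] addr=0x1d5 blk=58 s=2: L1-HIT | VC [42, 10]
  [7] addr=0x152 blk=42 s=2: VC-HIT | VC [58, 10]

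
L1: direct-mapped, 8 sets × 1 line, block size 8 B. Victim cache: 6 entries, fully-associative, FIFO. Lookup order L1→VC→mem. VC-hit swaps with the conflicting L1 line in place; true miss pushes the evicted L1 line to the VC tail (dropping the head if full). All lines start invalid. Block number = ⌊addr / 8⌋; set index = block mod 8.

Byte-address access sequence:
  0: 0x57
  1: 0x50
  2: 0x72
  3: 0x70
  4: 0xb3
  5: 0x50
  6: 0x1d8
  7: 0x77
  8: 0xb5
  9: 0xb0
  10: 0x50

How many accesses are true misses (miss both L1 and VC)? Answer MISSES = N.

  [0] addr=0x57 blk=10 s=2: MISS | VC []
  [1] addr=0x50 blk=10 s=2: L1-HIT | VC []
  [2] addr=0x72 blk=14 s=6: MISS | VC []
  [3] addr=0x70 blk=14 s=6: L1-HIT | VC []
  [4] addr=0xb3 blk=22 s=6: MISS | VC [14]
  [5] addr=0x50 blk=10 s=2: L1-HIT | VC [14]
  [6] addr=0x1d8 blk=59 s=3: MISS | VC [14]
  [7] addr=0x77 blk=14 s=6: VC-HIT | VC [22]
  [8] addr=0xb5 blk=22 s=6: VC-HIT | VC [14]
  [9] addr=0xb0 blk=22 s=6: L1-HIT | VC [14]
  [10] addr=0x50 blk=10 s=2: L1-HIT | VC [14]

MISSES = 4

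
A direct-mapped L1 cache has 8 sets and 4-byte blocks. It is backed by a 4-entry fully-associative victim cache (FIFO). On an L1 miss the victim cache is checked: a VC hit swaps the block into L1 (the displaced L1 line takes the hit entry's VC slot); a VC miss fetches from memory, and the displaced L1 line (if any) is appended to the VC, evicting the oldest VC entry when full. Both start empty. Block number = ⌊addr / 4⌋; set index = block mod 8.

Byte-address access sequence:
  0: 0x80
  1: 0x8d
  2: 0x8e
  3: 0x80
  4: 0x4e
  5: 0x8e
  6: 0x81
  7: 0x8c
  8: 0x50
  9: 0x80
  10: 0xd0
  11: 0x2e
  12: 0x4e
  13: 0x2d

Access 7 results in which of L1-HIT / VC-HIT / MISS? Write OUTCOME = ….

  [0] addr=0x80 blk=32 s=0: MISS | VC []
  [1] addr=0x8d blk=35 s=3: MISS | VC []
  [2] addr=0x8e blk=35 s=3: L1-HIT | VC []
  [3] addr=0x80 blk=32 s=0: L1-HIT | VC []
  [4] addr=0x4e blk=19 s=3: MISS | VC [35]
  [5] addr=0x8e blk=35 s=3: VC-HIT | VC [19]
  [6] addr=0x81 blk=32 s=0: L1-HIT | VC [19]
  [7] addr=0x8c blk=35 s=3: L1-HIT | VC [19]
  [8] addr=0x50 blk=20 s=4: MISS | VC [19]
  [9] addr=0x80 blk=32 s=0: L1-HIT | VC [19]
  [10] addr=0xd0 blk=52 s=4: MISS | VC [19, 20]
  [11] addr=0x2e blk=11 s=3: MISS | VC [19, 20, 35]
  [12] addr=0x4e blk=19 s=3: VC-HIT | VC [11, 20, 35]
  [13] addr=0x2d blk=11 s=3: VC-HIT | VC [19, 20, 35]

OUTCOME = L1-HIT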